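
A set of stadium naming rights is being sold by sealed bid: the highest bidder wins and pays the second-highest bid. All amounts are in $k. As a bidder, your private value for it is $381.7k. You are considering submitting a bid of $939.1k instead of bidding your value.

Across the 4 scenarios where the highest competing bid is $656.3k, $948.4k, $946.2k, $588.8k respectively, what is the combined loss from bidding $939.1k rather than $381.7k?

$481.7k

The deviation costs you only when the competing bid falls strictly between $381.7k and $939.1k; elsewhere both bids give the same outcome.
$656.3k: truthful payoff $0k, deviation payoff −$274.6k → loss $274.6k.
$948.4k: outcomes coincide → loss $0k.
$946.2k: outcomes coincide → loss $0k.
$588.8k: truthful payoff $0k, deviation payoff −$207.1k → loss $207.1k.
Total loss = $274.6k + $207.1k = $481.7k.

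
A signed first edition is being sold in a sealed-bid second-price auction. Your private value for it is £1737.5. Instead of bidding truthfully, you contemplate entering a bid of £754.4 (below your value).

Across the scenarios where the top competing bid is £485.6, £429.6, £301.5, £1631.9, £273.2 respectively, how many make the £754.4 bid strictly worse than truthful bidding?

The deviation hurts exactly when the highest competing bid lies strictly between £754.4 and £1737.5 — underbidding then forfeits a profitable win.
£485.6: below both → same outcome either way.
£429.6: below both → same outcome either way.
£301.5: below both → same outcome either way.
£1631.9: inside the interval → strictly worse (loss £105.6).
£273.2: below both → same outcome either way.
Count: 1.

1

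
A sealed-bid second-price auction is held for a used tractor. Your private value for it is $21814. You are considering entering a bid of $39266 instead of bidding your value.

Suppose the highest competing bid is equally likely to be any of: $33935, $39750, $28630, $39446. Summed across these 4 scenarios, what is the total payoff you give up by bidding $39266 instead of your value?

$18937

The deviation costs you only when the competing bid falls strictly between $21814 and $39266; elsewhere both bids give the same outcome.
$33935: truthful payoff $0, deviation payoff −$12121 → loss $12121.
$39750: outcomes coincide → loss $0.
$28630: truthful payoff $0, deviation payoff −$6816 → loss $6816.
$39446: outcomes coincide → loss $0.
Total loss = $12121 + $6816 = $18937.
Because the price is fixed by the runner-up's bid, deviating from your value can only change a good outcome into a bad one — never the reverse.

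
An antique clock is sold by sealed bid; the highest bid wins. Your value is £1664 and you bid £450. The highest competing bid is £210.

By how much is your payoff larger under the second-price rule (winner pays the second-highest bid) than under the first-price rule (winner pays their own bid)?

You have the highest bid, so you win under either rule.
Second-price: pay £210 → payoff £1454.
First-price: pay your own bid £450 → payoff £1214.
Difference = £1454 − (£1214) = £240.

£240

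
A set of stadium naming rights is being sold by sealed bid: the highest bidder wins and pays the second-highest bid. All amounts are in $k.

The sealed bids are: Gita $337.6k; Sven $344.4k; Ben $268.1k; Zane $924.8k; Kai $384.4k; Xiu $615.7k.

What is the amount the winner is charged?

$615.7k

Highest bid: Zane at $924.8k, so Zane wins.
Second-highest bid: Xiu at $615.7k — that is the price the winner pays.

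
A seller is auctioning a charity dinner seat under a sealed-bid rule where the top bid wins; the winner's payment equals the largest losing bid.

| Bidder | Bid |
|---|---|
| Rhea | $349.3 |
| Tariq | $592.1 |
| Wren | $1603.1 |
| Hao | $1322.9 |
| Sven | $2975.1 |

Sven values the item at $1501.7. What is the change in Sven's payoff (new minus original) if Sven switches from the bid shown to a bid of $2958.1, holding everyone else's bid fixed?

$0

The highest bid among the other bidders is $1603.1; Sven's bid doesn't change that.
Original bid $2975.1: Sven is highest, pays the top rival bid $1603.1; payoff $1501.7 − $1603.1 = −$101.4.
Alternative bid $2958.1: Sven is highest, pays the top rival bid $1603.1; payoff $1501.7 − $1603.1 = −$101.4.
Change in payoff = −$101.4 − (−$101.4) = $0.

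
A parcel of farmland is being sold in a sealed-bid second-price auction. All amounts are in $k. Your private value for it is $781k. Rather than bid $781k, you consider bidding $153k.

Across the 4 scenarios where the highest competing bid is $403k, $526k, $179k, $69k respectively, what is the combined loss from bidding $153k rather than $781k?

The deviation costs you only when the competing bid falls strictly between $153k and $781k; elsewhere both bids give the same outcome.
$403k: truthful payoff $378k, deviation payoff $0k → loss $378k.
$526k: truthful payoff $255k, deviation payoff $0k → loss $255k.
$179k: truthful payoff $602k, deviation payoff $0k → loss $602k.
$69k: outcomes coincide → loss $0k.
Total loss = $378k + $255k + $602k = $1235k.
In a second-price auction your bid sets only whether you win, not what you pay, so bidding your true value is weakly dominant.

$1235k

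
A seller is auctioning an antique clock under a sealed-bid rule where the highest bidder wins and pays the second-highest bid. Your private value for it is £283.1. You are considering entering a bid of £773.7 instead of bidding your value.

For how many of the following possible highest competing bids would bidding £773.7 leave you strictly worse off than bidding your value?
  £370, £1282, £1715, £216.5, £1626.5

The deviation hurts exactly when the highest competing bid lies strictly between £283.1 and £773.7 — overbidding then wins at a price above your value.
£370: inside the interval → strictly worse (loss £86.9).
£1282: above both → same outcome either way.
£1715: above both → same outcome either way.
£216.5: below both → same outcome either way.
£1626.5: above both → same outcome either way.
Count: 1.

1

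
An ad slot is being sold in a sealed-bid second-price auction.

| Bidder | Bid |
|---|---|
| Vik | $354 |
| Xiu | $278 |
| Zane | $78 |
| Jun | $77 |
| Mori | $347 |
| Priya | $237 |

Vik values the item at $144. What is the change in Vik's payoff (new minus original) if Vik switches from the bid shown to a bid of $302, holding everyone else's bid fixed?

$203

The highest bid among the other bidders is $347; Vik's bid doesn't change that.
Original bid $354: Vik is highest, pays the top rival bid $347; payoff $144 − $347 = −$203.
Alternative bid $302: Vik is not highest (top rival bid is $347); payoff $0.
Change in payoff = $0 − (−$203) = $203.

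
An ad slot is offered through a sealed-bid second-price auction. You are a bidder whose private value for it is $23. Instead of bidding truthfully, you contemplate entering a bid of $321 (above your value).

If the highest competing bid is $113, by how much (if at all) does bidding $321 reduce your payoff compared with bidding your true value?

Bidding your value $23: you lose (since $23 < $113). Payoff $0.
Bidding $321: you win and pay $113. Payoff $23 − $113 = −$90.
The competing bid $113 lies between your value and your inflated bid, so overbidding wins an item priced above your value.
Loss from deviating = $0 − (−$90) = $90.

$90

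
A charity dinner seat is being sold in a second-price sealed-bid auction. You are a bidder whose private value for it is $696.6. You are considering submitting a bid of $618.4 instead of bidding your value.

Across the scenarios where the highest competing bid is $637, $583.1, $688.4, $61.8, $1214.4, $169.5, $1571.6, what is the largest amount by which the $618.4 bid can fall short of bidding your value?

$637: truthful gives $59.6, deviation gives $0 → loss $59.6.
$583.1: same outcome either way → loss $0.
$688.4: truthful gives $8.2, deviation gives $0 → loss $8.2.
$61.8: same outcome either way → loss $0.
$1214.4: same outcome either way → loss $0.
$169.5: same outcome either way → loss $0.
$1571.6: same outcome either way → loss $0.
Maximum loss: $59.6.

$59.6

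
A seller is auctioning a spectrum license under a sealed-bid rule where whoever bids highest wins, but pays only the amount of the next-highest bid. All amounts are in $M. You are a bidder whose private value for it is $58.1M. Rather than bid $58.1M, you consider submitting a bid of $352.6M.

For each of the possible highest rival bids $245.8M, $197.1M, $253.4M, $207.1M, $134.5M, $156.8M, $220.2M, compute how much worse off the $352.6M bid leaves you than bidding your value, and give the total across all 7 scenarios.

The deviation costs you only when the competing bid falls strictly between $58.1M and $352.6M; elsewhere both bids give the same outcome.
$245.8M: truthful payoff $0M, deviation payoff −$187.7M → loss $187.7M.
$197.1M: truthful payoff $0M, deviation payoff −$139M → loss $139M.
$253.4M: truthful payoff $0M, deviation payoff −$195.3M → loss $195.3M.
$207.1M: truthful payoff $0M, deviation payoff −$149M → loss $149M.
$134.5M: truthful payoff $0M, deviation payoff −$76.4M → loss $76.4M.
$156.8M: truthful payoff $0M, deviation payoff −$98.7M → loss $98.7M.
$220.2M: truthful payoff $0M, deviation payoff −$162.1M → loss $162.1M.
Total loss = $187.7M + $139M + $195.3M + $149M + $76.4M + $98.7M + $162.1M = $1008.2M.

$1008.2M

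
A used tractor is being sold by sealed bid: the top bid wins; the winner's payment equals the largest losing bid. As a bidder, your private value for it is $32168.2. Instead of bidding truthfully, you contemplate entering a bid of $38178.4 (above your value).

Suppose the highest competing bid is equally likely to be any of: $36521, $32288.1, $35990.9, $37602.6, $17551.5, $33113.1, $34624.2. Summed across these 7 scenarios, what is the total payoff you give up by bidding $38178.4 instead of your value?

$17130.7

The deviation costs you only when the competing bid falls strictly between $32168.2 and $38178.4; elsewhere both bids give the same outcome.
$36521: truthful payoff $0, deviation payoff −$4352.8 → loss $4352.8.
$32288.1: truthful payoff $0, deviation payoff −$119.9 → loss $119.9.
$35990.9: truthful payoff $0, deviation payoff −$3822.7 → loss $3822.7.
$37602.6: truthful payoff $0, deviation payoff −$5434.4 → loss $5434.4.
$17551.5: outcomes coincide → loss $0.
$33113.1: truthful payoff $0, deviation payoff −$944.9 → loss $944.9.
$34624.2: truthful payoff $0, deviation payoff −$2456 → loss $2456.
Total loss = $4352.8 + $119.9 + $3822.7 + $5434.4 + $944.9 + $2456 = $17130.7.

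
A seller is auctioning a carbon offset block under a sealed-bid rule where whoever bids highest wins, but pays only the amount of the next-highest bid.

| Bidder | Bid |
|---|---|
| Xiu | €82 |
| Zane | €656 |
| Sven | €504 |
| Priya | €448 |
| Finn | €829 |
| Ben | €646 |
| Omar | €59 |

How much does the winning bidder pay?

€656

Highest bid: Finn at €829, so Finn wins.
Second-highest bid: Zane at €656 — that is the price the winner pays.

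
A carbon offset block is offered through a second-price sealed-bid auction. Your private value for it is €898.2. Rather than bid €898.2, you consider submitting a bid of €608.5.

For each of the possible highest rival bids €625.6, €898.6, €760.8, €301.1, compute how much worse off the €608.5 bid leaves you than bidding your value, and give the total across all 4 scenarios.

The deviation costs you only when the competing bid falls strictly between €608.5 and €898.2; elsewhere both bids give the same outcome.
€625.6: truthful payoff €272.6, deviation payoff €0 → loss €272.6.
€898.6: outcomes coincide → loss €0.
€760.8: truthful payoff €137.4, deviation payoff €0 → loss €137.4.
€301.1: outcomes coincide → loss €0.
Total loss = €272.6 + €137.4 = €410.

€410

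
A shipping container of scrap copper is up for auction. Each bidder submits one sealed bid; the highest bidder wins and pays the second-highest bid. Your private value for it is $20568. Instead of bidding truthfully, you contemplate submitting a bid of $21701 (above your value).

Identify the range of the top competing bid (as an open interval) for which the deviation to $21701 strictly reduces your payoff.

If the competing bid is below $20568, both bids win at the same price — no difference.
If it is above $21701, both bids lose — no difference.
If it lies strictly between $20568 and $21701, bidding your value loses (payoff 0) while bidding $21701 wins at a price above your value (payoff negative).
So the deviation strictly hurts on the open interval ($20568, $21701).

($20568, $21701)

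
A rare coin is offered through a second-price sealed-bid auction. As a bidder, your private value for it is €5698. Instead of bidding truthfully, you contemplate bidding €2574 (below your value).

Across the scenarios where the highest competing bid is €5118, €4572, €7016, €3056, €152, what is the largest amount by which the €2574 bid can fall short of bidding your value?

€2642

€5118: truthful gives €580, deviation gives €0 → loss €580.
€4572: truthful gives €1126, deviation gives €0 → loss €1126.
€7016: same outcome either way → loss €0.
€3056: truthful gives €2642, deviation gives €0 → loss €2642.
€152: same outcome either way → loss €0.
Maximum loss: €2642.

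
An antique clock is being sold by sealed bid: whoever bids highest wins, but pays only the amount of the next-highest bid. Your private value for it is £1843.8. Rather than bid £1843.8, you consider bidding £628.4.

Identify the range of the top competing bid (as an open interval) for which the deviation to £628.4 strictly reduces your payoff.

If the competing bid is below £628.4, both bids win at the same price — no difference.
If it is above £1843.8, both bids lose — no difference.
If it lies strictly between £628.4 and £1843.8, bidding your value wins at a price below your value (positive payoff) while bidding £628.4 loses (payoff 0).
So the deviation strictly hurts on the open interval (£628.4, £1843.8).

(£628.4, £1843.8)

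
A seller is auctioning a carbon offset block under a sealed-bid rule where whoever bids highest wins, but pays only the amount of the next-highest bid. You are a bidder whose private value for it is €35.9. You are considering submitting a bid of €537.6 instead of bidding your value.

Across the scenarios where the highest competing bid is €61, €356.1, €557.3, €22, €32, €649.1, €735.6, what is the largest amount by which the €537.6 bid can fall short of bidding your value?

€320.2

€61: truthful gives €0, deviation gives −€25.1 → loss €25.1.
€356.1: truthful gives €0, deviation gives −€320.2 → loss €320.2.
€557.3: same outcome either way → loss €0.
€22: same outcome either way → loss €0.
€32: same outcome either way → loss €0.
€649.1: same outcome either way → loss €0.
€735.6: same outcome either way → loss €0.
Maximum loss: €320.2.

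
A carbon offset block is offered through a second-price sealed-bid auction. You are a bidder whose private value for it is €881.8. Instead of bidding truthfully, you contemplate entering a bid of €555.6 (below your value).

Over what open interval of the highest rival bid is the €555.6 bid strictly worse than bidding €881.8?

(€555.6, €881.8)

If the competing bid is below €555.6, both bids win at the same price — no difference.
If it is above €881.8, both bids lose — no difference.
If it lies strictly between €555.6 and €881.8, bidding your value wins at a price below your value (positive payoff) while bidding €555.6 loses (payoff 0).
So the deviation strictly hurts on the open interval (€555.6, €881.8).
Because the price is fixed by the runner-up's bid, deviating from your value can only change a good outcome into a bad one — never the reverse.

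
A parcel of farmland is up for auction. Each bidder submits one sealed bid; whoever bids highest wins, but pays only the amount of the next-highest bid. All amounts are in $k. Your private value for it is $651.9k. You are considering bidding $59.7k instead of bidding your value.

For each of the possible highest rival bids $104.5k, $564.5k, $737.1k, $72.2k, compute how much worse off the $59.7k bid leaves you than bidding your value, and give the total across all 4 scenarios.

$1214.5k

The deviation costs you only when the competing bid falls strictly between $59.7k and $651.9k; elsewhere both bids give the same outcome.
$104.5k: truthful payoff $547.4k, deviation payoff $0k → loss $547.4k.
$564.5k: truthful payoff $87.4k, deviation payoff $0k → loss $87.4k.
$737.1k: outcomes coincide → loss $0k.
$72.2k: truthful payoff $579.7k, deviation payoff $0k → loss $579.7k.
Total loss = $547.4k + $87.4k + $579.7k = $1214.5k.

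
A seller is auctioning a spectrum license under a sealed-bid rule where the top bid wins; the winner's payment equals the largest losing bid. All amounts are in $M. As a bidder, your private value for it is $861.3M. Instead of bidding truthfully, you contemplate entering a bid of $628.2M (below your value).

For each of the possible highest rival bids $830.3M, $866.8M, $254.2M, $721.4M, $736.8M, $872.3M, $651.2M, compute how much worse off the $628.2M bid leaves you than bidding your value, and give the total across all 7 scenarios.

The deviation costs you only when the competing bid falls strictly between $628.2M and $861.3M; elsewhere both bids give the same outcome.
$830.3M: truthful payoff $31M, deviation payoff $0M → loss $31M.
$866.8M: outcomes coincide → loss $0M.
$254.2M: outcomes coincide → loss $0M.
$721.4M: truthful payoff $139.9M, deviation payoff $0M → loss $139.9M.
$736.8M: truthful payoff $124.5M, deviation payoff $0M → loss $124.5M.
$872.3M: outcomes coincide → loss $0M.
$651.2M: truthful payoff $210.1M, deviation payoff $0M → loss $210.1M.
Total loss = $31M + $139.9M + $124.5M + $210.1M = $505.5M.
Because the price is fixed by the runner-up's bid, deviating from your value can only change a good outcome into a bad one — never the reverse.

$505.5M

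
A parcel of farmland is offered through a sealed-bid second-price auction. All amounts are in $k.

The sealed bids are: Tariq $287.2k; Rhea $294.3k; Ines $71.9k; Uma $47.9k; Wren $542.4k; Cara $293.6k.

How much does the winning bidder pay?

$294.3k

Highest bid: Wren at $542.4k, so Wren wins.
Second-highest bid: Rhea at $294.3k — that is the price the winner pays.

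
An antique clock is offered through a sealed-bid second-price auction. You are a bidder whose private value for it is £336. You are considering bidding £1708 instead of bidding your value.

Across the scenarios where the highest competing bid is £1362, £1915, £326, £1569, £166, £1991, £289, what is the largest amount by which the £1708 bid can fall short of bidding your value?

£1362: truthful gives £0, deviation gives −£1026 → loss £1026.
£1915: same outcome either way → loss £0.
£326: same outcome either way → loss £0.
£1569: truthful gives £0, deviation gives −£1233 → loss £1233.
£166: same outcome either way → loss £0.
£1991: same outcome either way → loss £0.
£289: same outcome either way → loss £0.
Maximum loss: £1233.

£1233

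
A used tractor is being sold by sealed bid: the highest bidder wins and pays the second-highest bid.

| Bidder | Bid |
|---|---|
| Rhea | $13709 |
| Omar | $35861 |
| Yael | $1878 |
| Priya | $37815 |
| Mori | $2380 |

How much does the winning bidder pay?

Highest bid: Priya at $37815, so Priya wins.
Second-highest bid: Omar at $35861 — that is the price the winner pays.

$35861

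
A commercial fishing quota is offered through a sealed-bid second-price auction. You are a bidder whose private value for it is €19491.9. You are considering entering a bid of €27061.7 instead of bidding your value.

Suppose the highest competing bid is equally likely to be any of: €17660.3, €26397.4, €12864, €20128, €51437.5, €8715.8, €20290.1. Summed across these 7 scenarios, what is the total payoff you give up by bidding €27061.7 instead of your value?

€8339.8

The deviation costs you only when the competing bid falls strictly between €19491.9 and €27061.7; elsewhere both bids give the same outcome.
€17660.3: outcomes coincide → loss €0.
€26397.4: truthful payoff €0, deviation payoff −€6905.5 → loss €6905.5.
€12864: outcomes coincide → loss €0.
€20128: truthful payoff €0, deviation payoff −€636.1 → loss €636.1.
€51437.5: outcomes coincide → loss €0.
€8715.8: outcomes coincide → loss €0.
€20290.1: truthful payoff €0, deviation payoff −€798.2 → loss €798.2.
Total loss = €6905.5 + €636.1 + €798.2 = €8339.8.
Because the price is fixed by the runner-up's bid, deviating from your value can only change a good outcome into a bad one — never the reverse.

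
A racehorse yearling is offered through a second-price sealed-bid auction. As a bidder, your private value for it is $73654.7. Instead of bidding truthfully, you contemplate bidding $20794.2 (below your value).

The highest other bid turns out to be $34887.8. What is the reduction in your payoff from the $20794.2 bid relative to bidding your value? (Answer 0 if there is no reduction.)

$38766.9

Bidding your value $73654.7: you win (since $73654.7 > $34887.8) and pay $34887.8. Payoff $38766.9.
Bidding $20794.2: you lose. Payoff $0.
The competing bid $34887.8 lies between your shaded bid and your value, so underbidding forfeits an item you could have won at a profitable price.
Loss from deviating = $38766.9 − ($0) = $38766.9.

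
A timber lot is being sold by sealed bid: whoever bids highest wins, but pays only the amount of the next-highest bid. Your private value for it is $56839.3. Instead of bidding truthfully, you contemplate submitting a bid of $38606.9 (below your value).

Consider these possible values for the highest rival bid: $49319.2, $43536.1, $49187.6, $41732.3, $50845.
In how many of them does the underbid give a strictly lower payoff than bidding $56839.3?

5

The deviation hurts exactly when the highest competing bid lies strictly between $38606.9 and $56839.3 — underbidding then forfeits a profitable win.
$49319.2: inside the interval → strictly worse (loss $7520.1).
$43536.1: inside the interval → strictly worse (loss $13303.2).
$49187.6: inside the interval → strictly worse (loss $7651.7).
$41732.3: inside the interval → strictly worse (loss $15107).
$50845: inside the interval → strictly worse (loss $5994.3).
Count: 5.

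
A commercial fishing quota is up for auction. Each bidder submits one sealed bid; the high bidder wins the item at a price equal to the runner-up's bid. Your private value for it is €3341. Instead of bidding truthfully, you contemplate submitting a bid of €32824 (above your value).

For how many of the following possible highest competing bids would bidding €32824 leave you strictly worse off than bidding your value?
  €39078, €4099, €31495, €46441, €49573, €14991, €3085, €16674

The deviation hurts exactly when the highest competing bid lies strictly between €3341 and €32824 — overbidding then wins at a price above your value.
€39078: above both → same outcome either way.
€4099: inside the interval → strictly worse (loss €758).
€31495: inside the interval → strictly worse (loss €28154).
€46441: above both → same outcome either way.
€49573: above both → same outcome either way.
€14991: inside the interval → strictly worse (loss €11650).
€3085: below both → same outcome either way.
€16674: inside the interval → strictly worse (loss €13333).
Count: 4.

4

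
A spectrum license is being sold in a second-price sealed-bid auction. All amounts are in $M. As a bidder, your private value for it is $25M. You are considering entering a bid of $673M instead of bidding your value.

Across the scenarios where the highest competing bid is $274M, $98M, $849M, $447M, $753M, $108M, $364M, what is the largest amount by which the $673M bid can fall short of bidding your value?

$274M: truthful gives $0M, deviation gives −$249M → loss $249M.
$98M: truthful gives $0M, deviation gives −$73M → loss $73M.
$849M: same outcome either way → loss $0M.
$447M: truthful gives $0M, deviation gives −$422M → loss $422M.
$753M: same outcome either way → loss $0M.
$108M: truthful gives $0M, deviation gives −$83M → loss $83M.
$364M: truthful gives $0M, deviation gives −$339M → loss $339M.
Maximum loss: $422M.

$422M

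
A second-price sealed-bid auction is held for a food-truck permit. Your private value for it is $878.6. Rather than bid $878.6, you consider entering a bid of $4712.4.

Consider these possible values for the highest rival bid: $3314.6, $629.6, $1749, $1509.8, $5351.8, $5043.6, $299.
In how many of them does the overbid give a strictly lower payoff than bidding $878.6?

The deviation hurts exactly when the highest competing bid lies strictly between $878.6 and $4712.4 — overbidding then wins at a price above your value.
$3314.6: inside the interval → strictly worse (loss $2436).
$629.6: below both → same outcome either way.
$1749: inside the interval → strictly worse (loss $870.4).
$1509.8: inside the interval → strictly worse (loss $631.2).
$5351.8: above both → same outcome either way.
$5043.6: above both → same outcome either way.
$299: below both → same outcome either way.
Count: 3.

3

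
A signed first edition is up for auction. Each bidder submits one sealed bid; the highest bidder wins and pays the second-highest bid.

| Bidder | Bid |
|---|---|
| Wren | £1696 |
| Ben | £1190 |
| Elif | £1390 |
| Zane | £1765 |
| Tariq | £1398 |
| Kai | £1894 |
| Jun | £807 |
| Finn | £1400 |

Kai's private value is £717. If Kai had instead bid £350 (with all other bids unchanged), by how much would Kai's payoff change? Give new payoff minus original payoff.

The highest bid among the other bidders is £1765; Kai's bid doesn't change that.
Original bid £1894: Kai is highest, pays the top rival bid £1765; payoff £717 − £1765 = −£1048.
Alternative bid £350: Kai is not highest (top rival bid is £1765); payoff £0.
Change in payoff = £0 − (−£1048) = £1048.

£1048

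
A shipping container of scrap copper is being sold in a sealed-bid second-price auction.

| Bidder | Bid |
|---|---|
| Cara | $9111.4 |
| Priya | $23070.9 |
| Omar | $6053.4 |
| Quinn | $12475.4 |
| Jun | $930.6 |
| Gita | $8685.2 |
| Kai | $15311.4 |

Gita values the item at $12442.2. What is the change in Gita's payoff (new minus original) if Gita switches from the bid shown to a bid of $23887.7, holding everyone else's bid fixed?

The highest bid among the other bidders is $23070.9; Gita's bid doesn't change that.
Original bid $8685.2: Gita is not highest (top rival bid is $23070.9); payoff $0.
Alternative bid $23887.7: Gita is highest, pays the top rival bid $23070.9; payoff $12442.2 − $23070.9 = −$10628.7.
Change in payoff = −$10628.7 − ($0) = −$10628.7.

−$10628.7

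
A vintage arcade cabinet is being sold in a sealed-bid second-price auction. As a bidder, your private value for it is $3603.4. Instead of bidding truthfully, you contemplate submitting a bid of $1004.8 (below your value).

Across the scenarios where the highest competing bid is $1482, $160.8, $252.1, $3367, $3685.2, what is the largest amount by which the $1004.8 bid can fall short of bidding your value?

$2121.4

$1482: truthful gives $2121.4, deviation gives $0 → loss $2121.4.
$160.8: same outcome either way → loss $0.
$252.1: same outcome either way → loss $0.
$3367: truthful gives $236.4, deviation gives $0 → loss $236.4.
$3685.2: same outcome either way → loss $0.
Maximum loss: $2121.4.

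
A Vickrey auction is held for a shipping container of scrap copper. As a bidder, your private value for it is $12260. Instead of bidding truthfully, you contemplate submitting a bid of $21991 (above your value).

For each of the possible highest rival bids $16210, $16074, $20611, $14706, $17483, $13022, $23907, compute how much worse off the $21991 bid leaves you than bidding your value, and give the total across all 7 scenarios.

$24546

The deviation costs you only when the competing bid falls strictly between $12260 and $21991; elsewhere both bids give the same outcome.
$16210: truthful payoff $0, deviation payoff −$3950 → loss $3950.
$16074: truthful payoff $0, deviation payoff −$3814 → loss $3814.
$20611: truthful payoff $0, deviation payoff −$8351 → loss $8351.
$14706: truthful payoff $0, deviation payoff −$2446 → loss $2446.
$17483: truthful payoff $0, deviation payoff −$5223 → loss $5223.
$13022: truthful payoff $0, deviation payoff −$762 → loss $762.
$23907: outcomes coincide → loss $0.
Total loss = $3950 + $3814 + $8351 + $2446 + $5223 + $762 = $24546.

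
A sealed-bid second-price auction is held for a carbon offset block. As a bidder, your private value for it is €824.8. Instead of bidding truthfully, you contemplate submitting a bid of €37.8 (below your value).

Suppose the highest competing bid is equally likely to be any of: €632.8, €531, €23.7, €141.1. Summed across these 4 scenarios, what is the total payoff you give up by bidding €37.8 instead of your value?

The deviation costs you only when the competing bid falls strictly between €37.8 and €824.8; elsewhere both bids give the same outcome.
€632.8: truthful payoff €192, deviation payoff €0 → loss €192.
€531: truthful payoff €293.8, deviation payoff €0 → loss €293.8.
€23.7: outcomes coincide → loss €0.
€141.1: truthful payoff €683.7, deviation payoff €0 → loss €683.7.
Total loss = €192 + €293.8 + €683.7 = €1169.5.

€1169.5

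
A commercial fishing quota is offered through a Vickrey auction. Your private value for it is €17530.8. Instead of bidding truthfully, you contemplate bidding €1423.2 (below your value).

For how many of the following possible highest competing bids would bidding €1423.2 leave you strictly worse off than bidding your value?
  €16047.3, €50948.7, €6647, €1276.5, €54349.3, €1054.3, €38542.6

2

The deviation hurts exactly when the highest competing bid lies strictly between €1423.2 and €17530.8 — underbidding then forfeits a profitable win.
€16047.3: inside the interval → strictly worse (loss €1483.5).
€50948.7: above both → same outcome either way.
€6647: inside the interval → strictly worse (loss €10883.8).
€1276.5: below both → same outcome either way.
€54349.3: above both → same outcome either way.
€1054.3: below both → same outcome either way.
€38542.6: above both → same outcome either way.
Count: 2.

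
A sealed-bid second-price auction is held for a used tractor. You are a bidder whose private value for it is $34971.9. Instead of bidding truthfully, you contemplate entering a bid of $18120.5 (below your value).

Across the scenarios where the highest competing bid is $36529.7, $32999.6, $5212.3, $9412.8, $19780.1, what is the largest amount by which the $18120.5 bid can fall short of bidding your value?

$15191.8

$36529.7: same outcome either way → loss $0.
$32999.6: truthful gives $1972.3, deviation gives $0 → loss $1972.3.
$5212.3: same outcome either way → loss $0.
$9412.8: same outcome either way → loss $0.
$19780.1: truthful gives $15191.8, deviation gives $0 → loss $15191.8.
Maximum loss: $15191.8.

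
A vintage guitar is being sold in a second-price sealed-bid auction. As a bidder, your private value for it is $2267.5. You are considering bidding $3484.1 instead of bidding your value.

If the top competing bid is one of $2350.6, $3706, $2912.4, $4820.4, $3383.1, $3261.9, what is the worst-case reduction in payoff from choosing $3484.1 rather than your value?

$1115.6

$2350.6: truthful gives $0, deviation gives −$83.1 → loss $83.1.
$3706: same outcome either way → loss $0.
$2912.4: truthful gives $0, deviation gives −$644.9 → loss $644.9.
$4820.4: same outcome either way → loss $0.
$3383.1: truthful gives $0, deviation gives −$1115.6 → loss $1115.6.
$3261.9: truthful gives $0, deviation gives −$994.4 → loss $994.4.
Maximum loss: $1115.6.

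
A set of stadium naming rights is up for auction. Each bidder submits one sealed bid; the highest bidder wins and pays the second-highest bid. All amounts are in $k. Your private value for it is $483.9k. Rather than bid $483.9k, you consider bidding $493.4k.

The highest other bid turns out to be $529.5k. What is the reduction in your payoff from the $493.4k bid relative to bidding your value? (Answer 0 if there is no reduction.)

$0k

Bidding your value $483.9k: you lose (since $483.9k < $529.5k). Payoff $0k.
Bidding $493.4k: you lose. Payoff $0k.
Difference = $0k − $0k = $0k; both bids lead to the same outcome because the competing bid is above both your value and your alternative bid.
In a second-price auction your bid sets only whether you win, not what you pay, so bidding your true value is weakly dominant.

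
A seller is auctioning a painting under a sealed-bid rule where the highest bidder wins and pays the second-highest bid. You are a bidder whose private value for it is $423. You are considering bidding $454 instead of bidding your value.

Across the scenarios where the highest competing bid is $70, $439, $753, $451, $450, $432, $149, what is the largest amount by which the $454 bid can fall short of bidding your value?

$70: same outcome either way → loss $0.
$439: truthful gives $0, deviation gives −$16 → loss $16.
$753: same outcome either way → loss $0.
$451: truthful gives $0, deviation gives −$28 → loss $28.
$450: truthful gives $0, deviation gives −$27 → loss $27.
$432: truthful gives $0, deviation gives −$9 → loss $9.
$149: same outcome either way → loss $0.
Maximum loss: $28.

$28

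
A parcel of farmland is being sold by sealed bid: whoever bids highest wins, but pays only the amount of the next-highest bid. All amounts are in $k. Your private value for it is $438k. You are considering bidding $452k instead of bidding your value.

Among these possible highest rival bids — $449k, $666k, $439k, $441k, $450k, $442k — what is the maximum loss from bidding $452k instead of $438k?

$12k

$449k: truthful gives $0k, deviation gives −$11k → loss $11k.
$666k: same outcome either way → loss $0k.
$439k: truthful gives $0k, deviation gives −$1k → loss $1k.
$441k: truthful gives $0k, deviation gives −$3k → loss $3k.
$450k: truthful gives $0k, deviation gives −$12k → loss $12k.
$442k: truthful gives $0k, deviation gives −$4k → loss $4k.
Maximum loss: $12k.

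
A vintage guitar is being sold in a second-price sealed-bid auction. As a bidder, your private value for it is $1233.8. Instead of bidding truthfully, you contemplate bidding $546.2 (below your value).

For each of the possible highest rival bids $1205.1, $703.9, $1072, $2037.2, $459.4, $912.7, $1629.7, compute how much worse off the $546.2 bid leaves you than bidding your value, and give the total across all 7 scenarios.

$1041.5

The deviation costs you only when the competing bid falls strictly between $546.2 and $1233.8; elsewhere both bids give the same outcome.
$1205.1: truthful payoff $28.7, deviation payoff $0 → loss $28.7.
$703.9: truthful payoff $529.9, deviation payoff $0 → loss $529.9.
$1072: truthful payoff $161.8, deviation payoff $0 → loss $161.8.
$2037.2: outcomes coincide → loss $0.
$459.4: outcomes coincide → loss $0.
$912.7: truthful payoff $321.1, deviation payoff $0 → loss $321.1.
$1629.7: outcomes coincide → loss $0.
Total loss = $28.7 + $529.9 + $161.8 + $321.1 = $1041.5.
Truthful bidding weakly dominates here: raising your bid can only win items priced above your value, and lowering it can only forfeit items priced below.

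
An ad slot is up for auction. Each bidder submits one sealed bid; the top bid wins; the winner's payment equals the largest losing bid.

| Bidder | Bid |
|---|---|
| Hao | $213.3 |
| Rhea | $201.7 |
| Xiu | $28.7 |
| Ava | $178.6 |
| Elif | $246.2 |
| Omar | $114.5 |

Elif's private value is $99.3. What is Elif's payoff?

Highest bid: Elif at $246.2, so Elif wins.
Second-highest bid: Hao at $213.3 — that is the price the winner pays.
Elif's payoff = value − price = $99.3 − $213.3 = −$114.

−$114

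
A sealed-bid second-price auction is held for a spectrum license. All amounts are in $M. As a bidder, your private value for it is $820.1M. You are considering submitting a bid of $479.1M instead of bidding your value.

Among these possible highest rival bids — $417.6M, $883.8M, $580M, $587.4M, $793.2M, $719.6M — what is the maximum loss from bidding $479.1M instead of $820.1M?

$240.1M

$417.6M: same outcome either way → loss $0M.
$883.8M: same outcome either way → loss $0M.
$580M: truthful gives $240.1M, deviation gives $0M → loss $240.1M.
$587.4M: truthful gives $232.7M, deviation gives $0M → loss $232.7M.
$793.2M: truthful gives $26.9M, deviation gives $0M → loss $26.9M.
$719.6M: truthful gives $100.5M, deviation gives $0M → loss $100.5M.
Maximum loss: $240.1M.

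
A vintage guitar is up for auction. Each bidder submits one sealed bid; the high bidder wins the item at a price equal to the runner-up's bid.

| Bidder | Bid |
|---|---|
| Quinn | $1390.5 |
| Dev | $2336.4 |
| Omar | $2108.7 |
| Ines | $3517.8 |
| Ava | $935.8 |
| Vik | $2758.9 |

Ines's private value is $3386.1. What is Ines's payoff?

Highest bid: Ines at $3517.8, so Ines wins.
Second-highest bid: Vik at $2758.9 — that is the price the winner pays.
Ines's payoff = value − price = $3386.1 − $2758.9 = $627.2.

$627.2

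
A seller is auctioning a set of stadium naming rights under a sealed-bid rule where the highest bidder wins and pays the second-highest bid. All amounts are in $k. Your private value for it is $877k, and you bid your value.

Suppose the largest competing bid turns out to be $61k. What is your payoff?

Your bid $877k exceeds the highest competing bid $61k, so you win.
In a second-price auction the winner pays the second-highest bid, $61k.
Payoff = value − price = $877k − $61k = $816k.

$816k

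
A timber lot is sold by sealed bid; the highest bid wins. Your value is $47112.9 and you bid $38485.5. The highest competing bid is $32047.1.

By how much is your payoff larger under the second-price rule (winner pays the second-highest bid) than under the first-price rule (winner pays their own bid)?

$6438.4

You have the highest bid, so you win under either rule.
Second-price: pay $32047.1 → payoff $15065.8.
First-price: pay your own bid $38485.5 → payoff $8627.4.
Difference = $15065.8 − ($8627.4) = $6438.4.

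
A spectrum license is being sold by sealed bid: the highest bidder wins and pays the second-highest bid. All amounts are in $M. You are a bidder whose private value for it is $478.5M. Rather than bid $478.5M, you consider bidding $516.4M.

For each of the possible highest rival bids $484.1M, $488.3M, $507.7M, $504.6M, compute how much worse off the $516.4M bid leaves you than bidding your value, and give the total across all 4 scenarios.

$70.7M

The deviation costs you only when the competing bid falls strictly between $478.5M and $516.4M; elsewhere both bids give the same outcome.
$484.1M: truthful payoff $0M, deviation payoff −$5.6M → loss $5.6M.
$488.3M: truthful payoff $0M, deviation payoff −$9.8M → loss $9.8M.
$507.7M: truthful payoff $0M, deviation payoff −$29.2M → loss $29.2M.
$504.6M: truthful payoff $0M, deviation payoff −$26.1M → loss $26.1M.
Total loss = $5.6M + $9.8M + $29.2M + $26.1M = $70.7M.
Truthful bidding weakly dominates here: raising your bid can only win items priced above your value, and lowering it can only forfeit items priced below.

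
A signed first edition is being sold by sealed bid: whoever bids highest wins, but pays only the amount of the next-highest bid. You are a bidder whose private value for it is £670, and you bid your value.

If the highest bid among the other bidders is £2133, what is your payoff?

Your bid £670 is below the highest competing bid £2133, so you lose.
A losing bidder pays nothing and receives nothing: payoff = £0.

£0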